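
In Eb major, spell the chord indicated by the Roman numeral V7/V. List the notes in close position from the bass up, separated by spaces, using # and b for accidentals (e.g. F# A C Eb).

F A C Eb

The slash means an applied dominant: we want the dominant of V. In Eb major, V is Bb major, and its dominant is built on F.
Building a dominant seventh chord on F gives F-A-C-Eb.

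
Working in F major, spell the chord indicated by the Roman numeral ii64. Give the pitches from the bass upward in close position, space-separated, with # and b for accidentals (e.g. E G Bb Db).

In F major, the second degree is G, and the diatonic chord built there is a minor triad.
That chord is spelled G-Bb-D.
With the 64 figure the chord is in second inversion; from the bass D upward in close position it reads D-G-Bb.

D G Bb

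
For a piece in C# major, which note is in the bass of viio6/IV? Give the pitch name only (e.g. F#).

G#

The applied chord viio6/IV is rooted on E#: E#-G#-B.
The figure 6 means first inversion — the third is in the bass.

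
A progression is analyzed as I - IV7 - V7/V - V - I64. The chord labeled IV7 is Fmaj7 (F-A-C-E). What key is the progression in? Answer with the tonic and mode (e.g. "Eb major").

The chord Fmaj7 is a major seventh chord rooted on F; its label is IV7.
Counting down 3 scale steps from F places the tonic on C; a major seventh chord on degree 4 is diatonic only in major.

C major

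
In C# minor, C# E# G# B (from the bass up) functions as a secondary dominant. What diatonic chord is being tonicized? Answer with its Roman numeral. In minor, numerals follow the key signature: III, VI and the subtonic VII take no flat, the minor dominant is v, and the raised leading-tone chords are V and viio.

iv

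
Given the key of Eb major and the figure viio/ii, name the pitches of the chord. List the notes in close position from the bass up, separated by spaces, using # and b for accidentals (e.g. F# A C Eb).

The slash marks an applied leading-tone chord: viio of ii. In Eb major, ii is F, so the leading tone to it is E, a half step below.
Building a diminished triad on E gives E-G-Bb.

E G Bb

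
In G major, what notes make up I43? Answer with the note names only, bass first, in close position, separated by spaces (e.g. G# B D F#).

The numeral's case and figure indicate a major seventh chord. In G major its root, scale degree 1, is G.
Stacking thirds from G gives G-B-D-F#.
With the 43 figure the chord is in second inversion; from the bass D upward in close position it reads D-F#-G-B.

D F# G B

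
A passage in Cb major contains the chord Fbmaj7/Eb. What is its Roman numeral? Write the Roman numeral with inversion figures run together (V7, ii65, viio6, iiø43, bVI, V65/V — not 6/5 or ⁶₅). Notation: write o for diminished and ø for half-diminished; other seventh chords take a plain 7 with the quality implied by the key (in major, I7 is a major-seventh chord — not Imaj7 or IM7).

The pitches Fb-Ab-Cb-Eb form a major seventh chord rooted on Fb.
Fb is scale degree 4 in Cb major, and a major seventh chord on that degree is written IV7.
With Eb in the bass the chord is in third inversion, so the figured bass is 42.

IV42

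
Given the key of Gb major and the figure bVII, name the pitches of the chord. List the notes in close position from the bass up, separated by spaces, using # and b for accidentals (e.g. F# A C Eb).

Fb Ab Cb

Scale degree 7 in Gb major is F; lowering it a half step gives Fb. bVII is a major triad on the lowered seventh degree (the subtonic), borrowed from the parallel minor.
So the chord is Fb-Ab-Cb, a major triad.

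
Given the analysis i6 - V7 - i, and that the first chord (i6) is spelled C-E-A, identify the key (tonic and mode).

A minor

The anchor chord is a minor triad on A, labeled i6.
If A is scale degree 1 and the mode makes that degree carry a minor triad, the tonic is A and the mode is minor.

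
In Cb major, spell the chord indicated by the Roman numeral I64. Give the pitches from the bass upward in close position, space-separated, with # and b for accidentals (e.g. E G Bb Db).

Gb Cb Eb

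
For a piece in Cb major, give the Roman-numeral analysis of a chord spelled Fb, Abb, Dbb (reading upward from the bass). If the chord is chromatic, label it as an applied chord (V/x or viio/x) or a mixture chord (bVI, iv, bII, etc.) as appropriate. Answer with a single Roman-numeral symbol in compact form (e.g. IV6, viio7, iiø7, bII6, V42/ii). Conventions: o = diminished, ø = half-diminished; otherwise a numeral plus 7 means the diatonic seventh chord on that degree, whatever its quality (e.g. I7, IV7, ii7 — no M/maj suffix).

The pitches Dbb-Fb-Abb form a major triad rooted on Dbb.
Dbb is the lowered second degree of Cb major (diatonic 2 would be Db). This is the Neapolitan sixth — a major triad on the lowered second degree, here in its customary first inversion.
With Fb in the bass the chord is in first inversion, so the figured bass is 6.

bII6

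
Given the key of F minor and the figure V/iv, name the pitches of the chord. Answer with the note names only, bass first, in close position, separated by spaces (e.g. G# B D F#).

F A C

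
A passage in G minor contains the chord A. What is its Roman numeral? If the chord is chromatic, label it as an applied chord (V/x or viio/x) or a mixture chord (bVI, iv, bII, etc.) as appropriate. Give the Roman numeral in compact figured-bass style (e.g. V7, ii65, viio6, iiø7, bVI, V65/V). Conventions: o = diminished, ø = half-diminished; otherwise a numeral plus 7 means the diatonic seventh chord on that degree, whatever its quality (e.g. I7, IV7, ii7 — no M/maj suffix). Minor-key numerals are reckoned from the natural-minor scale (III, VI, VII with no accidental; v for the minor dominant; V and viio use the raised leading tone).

V/V

Stacked in thirds the chord is A-C#-E: a major triad on A.
A is not a diatonic chord root with this quality in G minor, but it lies a perfect fifth above D (V), so the chord functions as an applied dominant of V.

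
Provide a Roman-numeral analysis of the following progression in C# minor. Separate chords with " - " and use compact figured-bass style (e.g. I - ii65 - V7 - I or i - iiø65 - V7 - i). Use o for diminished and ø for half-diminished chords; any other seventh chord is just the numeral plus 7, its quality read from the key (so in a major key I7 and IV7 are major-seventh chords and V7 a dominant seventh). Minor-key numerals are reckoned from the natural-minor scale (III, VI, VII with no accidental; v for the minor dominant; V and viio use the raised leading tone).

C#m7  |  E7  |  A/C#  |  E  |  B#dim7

C#m7: root C# is the tonic; minor seventh chord there is i7.
E7 is the secondary dominant of VI (dominant seventh chord on E): V7/VI.
A/C#: major triad on A = scale degree 6 → VI6.
E: major triad on E = scale degree 3 → III.
B#dim7: root B# is the leading tone; fully diminished seventh chord there is viio7.

i7 - V7/VI - VI6 - III - viio7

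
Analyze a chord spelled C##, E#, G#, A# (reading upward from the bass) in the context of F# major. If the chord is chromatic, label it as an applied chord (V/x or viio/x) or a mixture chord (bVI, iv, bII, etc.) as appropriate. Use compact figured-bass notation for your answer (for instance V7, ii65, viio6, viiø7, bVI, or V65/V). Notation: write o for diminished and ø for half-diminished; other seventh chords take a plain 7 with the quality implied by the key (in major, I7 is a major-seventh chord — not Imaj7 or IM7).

V65/vi

Stacked in thirds the chord is A#-C##-E#-G#: a dominant seventh chord on A#.
A# is not a diatonic chord root with this quality in F# major, but it lies a perfect fifth above D# (vi), so the chord functions as an applied dominant of vi.
With C## in the bass the chord is in first inversion, so the figured bass is 65.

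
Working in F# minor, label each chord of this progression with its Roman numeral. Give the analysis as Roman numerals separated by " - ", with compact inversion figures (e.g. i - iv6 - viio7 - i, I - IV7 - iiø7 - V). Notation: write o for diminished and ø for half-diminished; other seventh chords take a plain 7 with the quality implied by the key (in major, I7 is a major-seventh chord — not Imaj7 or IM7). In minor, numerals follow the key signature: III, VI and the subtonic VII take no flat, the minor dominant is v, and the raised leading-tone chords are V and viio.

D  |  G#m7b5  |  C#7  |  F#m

VI - iiø7 - V7 - i

D: major triad on D = scale degree 6 → VI.
G#m7b5: half-diminished seventh chord on G# = scale degree 2 → iiø7.
C#7 has root C#, degree 5 in F# minor, so V7.
F#m: root F# is the tonic; minor triad there is i.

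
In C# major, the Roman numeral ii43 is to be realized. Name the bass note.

A#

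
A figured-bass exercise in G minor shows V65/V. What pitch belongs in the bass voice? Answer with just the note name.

The applied chord V65/V is rooted on A: A-C#-E-G.
The figure 65 means first inversion — the third is in the bass.

C#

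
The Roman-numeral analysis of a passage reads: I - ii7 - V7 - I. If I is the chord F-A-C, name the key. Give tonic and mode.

I is given as F-A-C — a major triad with root F.
If F is scale degree 1 and the mode makes that degree carry a major triad, the tonic is F and the mode is major.

F major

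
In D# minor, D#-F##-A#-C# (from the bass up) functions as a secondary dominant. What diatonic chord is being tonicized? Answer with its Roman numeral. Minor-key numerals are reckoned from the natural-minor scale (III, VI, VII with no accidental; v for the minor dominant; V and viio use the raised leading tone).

iv

The chord is a dominant seventh chord on D#.
A dominant resolves down a perfect fifth: D# → G#. In D# minor, G# is scale degree 4, i.e. iv.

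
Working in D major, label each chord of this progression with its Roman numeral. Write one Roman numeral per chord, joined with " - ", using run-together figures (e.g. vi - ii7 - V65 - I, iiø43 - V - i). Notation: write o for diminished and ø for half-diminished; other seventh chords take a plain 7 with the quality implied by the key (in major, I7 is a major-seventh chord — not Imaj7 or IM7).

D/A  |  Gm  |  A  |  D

I64 - iv - V - I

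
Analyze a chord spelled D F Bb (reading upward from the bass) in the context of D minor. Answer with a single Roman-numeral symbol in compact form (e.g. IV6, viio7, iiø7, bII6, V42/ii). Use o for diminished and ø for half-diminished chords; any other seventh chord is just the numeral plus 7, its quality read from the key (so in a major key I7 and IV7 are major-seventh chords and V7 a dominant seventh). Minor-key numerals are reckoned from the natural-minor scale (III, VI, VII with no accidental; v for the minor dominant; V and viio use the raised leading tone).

VI6

Stacked in thirds the chord is Bb-D-F: a major triad on Bb.
In D minor, Bb is the submediant; the diatonic major triad there is VI.
With D in the bass the chord is in first inversion, so the figured bass is 6.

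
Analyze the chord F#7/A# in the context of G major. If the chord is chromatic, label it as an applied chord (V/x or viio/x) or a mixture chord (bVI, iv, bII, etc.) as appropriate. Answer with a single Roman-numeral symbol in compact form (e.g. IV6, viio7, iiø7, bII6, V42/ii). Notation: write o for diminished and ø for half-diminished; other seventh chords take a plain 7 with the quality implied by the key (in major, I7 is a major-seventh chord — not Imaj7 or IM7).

V65/iii

The pitches F#-A#-C#-E form a dominant seventh chord rooted on F#.
F# is not a diatonic chord root with this quality in G major, but it lies a perfect fifth above B (iii), so the chord functions as an applied dominant of iii.
With A# in the bass the chord is in first inversion, so the figured bass is 65.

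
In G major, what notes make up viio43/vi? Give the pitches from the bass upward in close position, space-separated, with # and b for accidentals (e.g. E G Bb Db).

viio43/vi is a secondary leading-tone chord. The target vi is E in G major; the applied chord is rooted a semitone below, on D#.
Building a fully diminished seventh chord on D# gives D#-F#-A-C.
The figured bass 43 indicates second inversion, placing the fifth (A) in the bass: A-C-D#-F#.

A C D# F#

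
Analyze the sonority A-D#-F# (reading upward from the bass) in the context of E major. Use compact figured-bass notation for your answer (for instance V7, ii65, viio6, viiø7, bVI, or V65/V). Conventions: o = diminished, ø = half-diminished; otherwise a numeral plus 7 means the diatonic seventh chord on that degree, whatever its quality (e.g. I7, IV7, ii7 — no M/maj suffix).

viio64

Stacked in thirds the chord is D#-F#-A: a diminished triad on D#.
D# is scale degree 7 in E major, and a diminished triad on that degree is written viio.
With A in the bass the chord is in second inversion, so the figured bass is 64.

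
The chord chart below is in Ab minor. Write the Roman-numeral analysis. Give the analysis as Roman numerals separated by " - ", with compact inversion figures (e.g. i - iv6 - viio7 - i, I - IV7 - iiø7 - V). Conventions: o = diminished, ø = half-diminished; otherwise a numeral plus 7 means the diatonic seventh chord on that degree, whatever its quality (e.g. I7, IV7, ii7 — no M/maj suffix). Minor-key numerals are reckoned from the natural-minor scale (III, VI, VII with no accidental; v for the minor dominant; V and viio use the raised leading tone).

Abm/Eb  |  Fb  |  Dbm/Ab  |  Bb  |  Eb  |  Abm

i64 - VI - iv64 - V/V - V - i

Abm/Eb has root Ab, degree 1 in Ab minor, so i64.
Fb has root Fb, degree 6 in Ab minor, so VI.
Dbm/Ab has root Db, degree 4 in Ab minor, so iv64.
Bb: a major triad on Bb, the applied dominant of V → V/V.
Eb: major triad on Eb = scale degree 5 → V.
Abm has root Ab, degree 1 in Ab minor, so i.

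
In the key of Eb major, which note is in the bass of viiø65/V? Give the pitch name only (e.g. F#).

The applied chord viiø65/V is rooted on A: A-C-Eb-G.
The figure 65 means first inversion — the third is in the bass.

C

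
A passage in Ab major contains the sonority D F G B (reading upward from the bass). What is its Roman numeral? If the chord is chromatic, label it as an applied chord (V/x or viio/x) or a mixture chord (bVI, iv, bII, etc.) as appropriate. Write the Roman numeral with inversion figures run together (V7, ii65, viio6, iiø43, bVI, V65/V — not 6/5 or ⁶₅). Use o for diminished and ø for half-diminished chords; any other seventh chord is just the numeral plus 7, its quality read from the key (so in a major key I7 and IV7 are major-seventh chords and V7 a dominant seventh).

V43/iii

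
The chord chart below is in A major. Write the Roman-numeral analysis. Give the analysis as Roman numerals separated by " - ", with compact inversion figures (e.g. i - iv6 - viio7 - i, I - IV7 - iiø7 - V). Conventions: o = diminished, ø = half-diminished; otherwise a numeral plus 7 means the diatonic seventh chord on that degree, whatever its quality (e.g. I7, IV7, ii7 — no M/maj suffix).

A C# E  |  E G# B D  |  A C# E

A-C#-E has root A, degree 1 in A major, so I.
E-G#-B-D: dominant seventh chord on E = scale degree 5 → V7.
A-C#-E: major triad on A = scale degree 1 → I.

I - V7 - I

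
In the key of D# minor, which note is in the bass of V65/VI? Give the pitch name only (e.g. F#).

A#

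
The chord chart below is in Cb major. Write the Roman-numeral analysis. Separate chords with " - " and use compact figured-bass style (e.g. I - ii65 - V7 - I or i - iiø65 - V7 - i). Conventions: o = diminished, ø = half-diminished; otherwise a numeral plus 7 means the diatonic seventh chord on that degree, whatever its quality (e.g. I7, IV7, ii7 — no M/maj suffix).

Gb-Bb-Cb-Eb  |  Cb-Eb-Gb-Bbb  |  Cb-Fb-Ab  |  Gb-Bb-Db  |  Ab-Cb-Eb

I43 - V7/IV - IV64 - V - vi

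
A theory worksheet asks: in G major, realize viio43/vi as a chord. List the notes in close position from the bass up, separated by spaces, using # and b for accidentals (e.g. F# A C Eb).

A C D# F#

viio43/vi is a secondary leading-tone chord. The target vi is E in G major; the applied chord is rooted a semitone below, on D#.
Building a fully diminished seventh chord on D# gives D#-F#-A-C.
With the 43 figure the chord is in second inversion; from the bass A upward in close position it reads A-C-D#-F#.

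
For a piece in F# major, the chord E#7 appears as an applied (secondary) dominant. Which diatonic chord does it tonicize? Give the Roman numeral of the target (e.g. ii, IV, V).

The chord is a dominant seventh chord on E#.
A dominant resolves down a perfect fifth: E# → A#. In F# major, A# is scale degree 3, i.e. iii.

iii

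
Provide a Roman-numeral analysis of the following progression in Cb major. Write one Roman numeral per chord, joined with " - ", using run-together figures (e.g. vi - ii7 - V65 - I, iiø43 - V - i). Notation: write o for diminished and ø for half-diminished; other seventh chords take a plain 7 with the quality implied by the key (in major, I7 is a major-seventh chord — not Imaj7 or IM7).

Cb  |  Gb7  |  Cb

Cb: major triad on Cb = scale degree 1 → I.
Gb7 has root Gb, degree 5 in Cb major, so V7.
Cb: major triad on Cb = scale degree 1 → I.

I - V7 - I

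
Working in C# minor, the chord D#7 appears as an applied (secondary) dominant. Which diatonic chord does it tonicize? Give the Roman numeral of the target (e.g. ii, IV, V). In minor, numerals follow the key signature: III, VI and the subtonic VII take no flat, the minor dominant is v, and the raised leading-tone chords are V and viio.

V

The chord is a dominant seventh chord on D#.
A dominant resolves down a perfect fifth: D# → G#. In C# minor, G# is scale degree 5, i.e. V.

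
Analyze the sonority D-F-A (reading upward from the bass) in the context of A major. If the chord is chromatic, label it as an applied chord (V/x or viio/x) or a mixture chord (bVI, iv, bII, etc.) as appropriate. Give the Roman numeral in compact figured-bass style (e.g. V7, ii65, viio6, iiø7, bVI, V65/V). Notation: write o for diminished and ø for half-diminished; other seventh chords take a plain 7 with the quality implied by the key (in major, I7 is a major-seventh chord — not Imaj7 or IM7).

The pitches D-F-A form a minor triad rooted on D.
D is the fourth degree of A major. This is the minor subdominant, borrowed from the parallel minor.

iv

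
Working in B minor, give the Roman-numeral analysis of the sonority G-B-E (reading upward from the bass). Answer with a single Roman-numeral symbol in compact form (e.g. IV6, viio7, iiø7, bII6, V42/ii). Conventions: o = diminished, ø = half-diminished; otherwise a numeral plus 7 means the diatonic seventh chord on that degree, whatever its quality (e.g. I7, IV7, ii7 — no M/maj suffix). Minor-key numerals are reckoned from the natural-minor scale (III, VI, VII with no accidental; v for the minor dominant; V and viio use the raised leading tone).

Stacked in thirds the chord is E-G-B: a minor triad on E.
In B minor, E is the subdominant; the diatonic minor triad there is iv.
With G in the bass the chord is in first inversion, so the figured bass is 6.

iv6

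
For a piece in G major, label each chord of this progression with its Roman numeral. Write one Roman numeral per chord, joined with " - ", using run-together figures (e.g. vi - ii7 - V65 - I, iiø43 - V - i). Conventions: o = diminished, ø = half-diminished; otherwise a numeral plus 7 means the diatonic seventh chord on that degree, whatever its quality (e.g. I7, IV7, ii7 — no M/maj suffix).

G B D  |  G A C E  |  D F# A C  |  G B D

G-B-D: root G is the tonic; major triad there is I.
G-A-C-E: root A is the supertonic; minor seventh chord there is ii42.
D-F#-A-C: dominant seventh chord on D = scale degree 5 → V7.
G-B-D has root G, degree 1 in G major, so I.

I - ii42 - V7 - I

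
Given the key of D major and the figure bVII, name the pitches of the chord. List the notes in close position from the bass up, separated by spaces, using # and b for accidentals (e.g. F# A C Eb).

C E G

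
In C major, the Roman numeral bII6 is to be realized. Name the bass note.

F

bII in C major has root Db; the chord is Db-F-Ab.
The figure 6 means first inversion — the third is in the bass.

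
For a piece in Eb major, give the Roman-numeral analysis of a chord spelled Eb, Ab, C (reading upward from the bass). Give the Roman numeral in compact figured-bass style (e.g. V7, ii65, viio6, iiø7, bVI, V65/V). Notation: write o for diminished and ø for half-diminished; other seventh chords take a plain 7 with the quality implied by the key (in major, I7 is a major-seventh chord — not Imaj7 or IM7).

The pitches Ab-C-Eb form a major triad rooted on Ab.
Ab is scale degree 4 in Eb major, and a major triad on that degree is written IV.
With Eb in the bass the chord is in second inversion, so the figured bass is 64.

IV64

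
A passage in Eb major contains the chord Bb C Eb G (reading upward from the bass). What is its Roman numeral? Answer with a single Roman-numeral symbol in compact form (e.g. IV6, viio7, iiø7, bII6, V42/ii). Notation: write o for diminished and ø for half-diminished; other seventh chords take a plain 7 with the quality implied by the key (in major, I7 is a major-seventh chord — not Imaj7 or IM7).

Stacked in thirds the chord is C-Eb-G-Bb: a minor seventh chord on C.
In Eb major, C is the submediant; the diatonic minor seventh chord there is vi7.
With Bb in the bass the chord is in third inversion, so the figured bass is 42.

vi42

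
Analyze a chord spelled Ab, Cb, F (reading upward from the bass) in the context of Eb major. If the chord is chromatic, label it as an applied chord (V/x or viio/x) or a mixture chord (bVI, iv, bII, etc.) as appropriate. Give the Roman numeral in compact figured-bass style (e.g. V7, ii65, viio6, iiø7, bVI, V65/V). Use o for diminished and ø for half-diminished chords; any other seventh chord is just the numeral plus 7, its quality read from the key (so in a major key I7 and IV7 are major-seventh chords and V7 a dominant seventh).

iio6

Stacked in thirds the chord is F-Ab-Cb: a diminished triad on F.
F is the second degree of Eb major. This is the diminished supertonic triad, borrowed from the parallel minor.
With Ab in the bass the chord is in first inversion, so the figured bass is 6.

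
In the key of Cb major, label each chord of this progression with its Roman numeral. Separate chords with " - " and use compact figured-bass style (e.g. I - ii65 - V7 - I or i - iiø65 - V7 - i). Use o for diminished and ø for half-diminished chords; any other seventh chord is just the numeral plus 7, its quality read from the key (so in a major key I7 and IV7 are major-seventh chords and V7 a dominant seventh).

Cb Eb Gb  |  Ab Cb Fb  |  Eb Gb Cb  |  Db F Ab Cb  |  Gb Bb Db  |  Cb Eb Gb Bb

Cb-Eb-Gb has root Cb, degree 1 in Cb major, so I.
Ab-Cb-Fb: root Fb is the subdominant; major triad there is IV6.
Eb-Gb-Cb has root Cb, degree 1 in Cb major, so I6.
Db-F-Ab-Cb is the secondary dominant of V (dominant seventh chord on Db): V7/V.
Gb-Bb-Db has root Gb, degree 5 in Cb major, so V.
Cb-Eb-Gb-Bb: major seventh chord on Cb = scale degree 1 → I7.

I - IV6 - I6 - V7/V - V - I7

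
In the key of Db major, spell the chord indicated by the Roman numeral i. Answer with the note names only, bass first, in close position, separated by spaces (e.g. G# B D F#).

Db Fb Ab

i is the minor tonic, borrowed from the parallel minor. In Db major that root is Db.
So the chord is Db-Fb-Ab.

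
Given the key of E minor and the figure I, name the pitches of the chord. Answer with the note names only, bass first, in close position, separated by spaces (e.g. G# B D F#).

I is the major tonic (Picardy third), borrowed from the parallel major. In E minor that root is E.
So the chord is E-G#-B, a major triad.

E G# B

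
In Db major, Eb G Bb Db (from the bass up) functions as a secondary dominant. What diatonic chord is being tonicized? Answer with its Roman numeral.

V

The chord is a dominant seventh chord on Eb.
A dominant resolves down a perfect fifth: Eb → Ab. In Db major, Ab is scale degree 5, i.e. V.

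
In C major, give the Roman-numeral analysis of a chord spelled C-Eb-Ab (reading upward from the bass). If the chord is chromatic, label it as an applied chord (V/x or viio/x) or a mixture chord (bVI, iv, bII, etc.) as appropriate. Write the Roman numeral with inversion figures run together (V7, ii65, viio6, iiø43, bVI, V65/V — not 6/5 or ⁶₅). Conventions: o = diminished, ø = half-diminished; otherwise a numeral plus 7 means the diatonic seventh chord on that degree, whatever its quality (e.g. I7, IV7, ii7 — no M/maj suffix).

bVI6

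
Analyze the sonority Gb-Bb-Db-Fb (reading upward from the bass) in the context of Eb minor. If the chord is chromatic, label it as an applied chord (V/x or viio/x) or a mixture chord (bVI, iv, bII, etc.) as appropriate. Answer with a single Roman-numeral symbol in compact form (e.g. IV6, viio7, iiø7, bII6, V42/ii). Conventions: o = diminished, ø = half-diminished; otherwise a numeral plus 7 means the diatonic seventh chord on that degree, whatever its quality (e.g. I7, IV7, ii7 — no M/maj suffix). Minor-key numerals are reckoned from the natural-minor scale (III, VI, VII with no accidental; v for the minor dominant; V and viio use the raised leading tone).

V7/VI

The pitches Gb-Bb-Db-Fb form a dominant seventh chord rooted on Gb.
Gb is not a diatonic chord root with this quality in Eb minor, but it lies a perfect fifth above Cb (VI), so the chord functions as an applied dominant of VI.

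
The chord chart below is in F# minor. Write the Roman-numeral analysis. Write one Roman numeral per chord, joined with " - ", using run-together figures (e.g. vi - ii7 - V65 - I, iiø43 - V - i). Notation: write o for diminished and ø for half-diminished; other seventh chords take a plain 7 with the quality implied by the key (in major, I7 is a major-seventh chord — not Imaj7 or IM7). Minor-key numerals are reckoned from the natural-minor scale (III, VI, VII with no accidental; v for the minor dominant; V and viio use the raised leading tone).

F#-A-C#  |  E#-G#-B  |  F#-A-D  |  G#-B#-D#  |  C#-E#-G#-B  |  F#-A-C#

i - viio - VI6 - V/V - V7 - i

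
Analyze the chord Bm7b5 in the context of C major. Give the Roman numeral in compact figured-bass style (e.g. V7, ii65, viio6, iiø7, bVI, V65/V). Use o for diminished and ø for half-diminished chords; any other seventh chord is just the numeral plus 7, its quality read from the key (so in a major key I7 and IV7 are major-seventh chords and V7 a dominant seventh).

Stacked in thirds the chord is B-D-F-A: a half-diminished seventh chord on B.
B is scale degree 7 in C major, and a half-diminished seventh chord on that degree is written viiø7.

viiø7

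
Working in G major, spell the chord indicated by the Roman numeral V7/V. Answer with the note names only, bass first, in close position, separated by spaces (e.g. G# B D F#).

A C# E G

The slash means an applied dominant: we want the dominant of V. In G major, V is D major, and its dominant is built on A.
Building a dominant seventh chord on A gives A-C#-E-G.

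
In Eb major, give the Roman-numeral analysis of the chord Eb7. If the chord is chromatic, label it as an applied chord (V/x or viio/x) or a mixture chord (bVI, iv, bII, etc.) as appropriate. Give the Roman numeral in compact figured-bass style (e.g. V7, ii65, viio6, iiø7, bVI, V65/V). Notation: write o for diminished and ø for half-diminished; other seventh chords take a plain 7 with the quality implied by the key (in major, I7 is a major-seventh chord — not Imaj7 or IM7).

V7/IV

Stacked in thirds the chord is Eb-G-Bb-Db: a dominant seventh chord on Eb.
Eb is not a diatonic chord root with this quality in Eb major, but it lies a perfect fifth above Ab (IV), so the chord functions as an applied dominant of IV.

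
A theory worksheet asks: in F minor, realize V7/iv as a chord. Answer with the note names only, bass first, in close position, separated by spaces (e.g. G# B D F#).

V7/iv is a secondary dominant — the dominant seventh of iv. iv in F minor is Bb, so the applied chord's root is F, a perfect fifth above.
Building a dominant seventh chord on F gives F-A-C-Eb.

F A C Eb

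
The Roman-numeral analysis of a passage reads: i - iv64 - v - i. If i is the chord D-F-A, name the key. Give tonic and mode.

The anchor chord is a minor triad on D, labeled i.
If D is scale degree 1 and the mode makes that degree carry a minor triad, the tonic is D and the mode is minor.

D minor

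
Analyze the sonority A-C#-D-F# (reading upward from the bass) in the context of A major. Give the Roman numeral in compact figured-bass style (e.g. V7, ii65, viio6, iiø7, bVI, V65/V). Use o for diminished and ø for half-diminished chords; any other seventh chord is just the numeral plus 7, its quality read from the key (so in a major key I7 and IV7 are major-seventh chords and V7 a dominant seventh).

IV43

The pitches D-F#-A-C# form a major seventh chord rooted on D.
In A major, D is the subdominant; the diatonic major seventh chord there is IV7.
With A in the bass the chord is in second inversion, so the figured bass is 43.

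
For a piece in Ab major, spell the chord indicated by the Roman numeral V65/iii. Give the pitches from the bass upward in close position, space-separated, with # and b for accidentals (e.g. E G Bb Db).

B D F G

V65/iii is a secondary dominant — the dominant seventh of iii. iii in Ab major is C, so the applied chord's root is G, a perfect fifth above.
Building a dominant seventh chord on G gives G-B-D-F.
The figured bass 65 indicates first inversion, placing the third (B) in the bass: B-D-F-G.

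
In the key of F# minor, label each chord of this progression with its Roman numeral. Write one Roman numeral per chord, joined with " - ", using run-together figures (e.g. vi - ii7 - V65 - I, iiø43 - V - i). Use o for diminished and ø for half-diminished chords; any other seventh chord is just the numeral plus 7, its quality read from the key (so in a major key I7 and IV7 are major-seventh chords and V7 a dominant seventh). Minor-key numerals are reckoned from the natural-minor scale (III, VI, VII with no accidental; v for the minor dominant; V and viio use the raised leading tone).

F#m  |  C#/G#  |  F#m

i - V64 - i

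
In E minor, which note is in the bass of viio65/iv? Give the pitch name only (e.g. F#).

The applied chord viio65/iv is rooted on G#: G#-B-D-F.
The figure 65 means first inversion — the third is in the bass.

B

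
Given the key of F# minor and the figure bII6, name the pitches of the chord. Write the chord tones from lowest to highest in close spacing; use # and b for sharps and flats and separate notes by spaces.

B D G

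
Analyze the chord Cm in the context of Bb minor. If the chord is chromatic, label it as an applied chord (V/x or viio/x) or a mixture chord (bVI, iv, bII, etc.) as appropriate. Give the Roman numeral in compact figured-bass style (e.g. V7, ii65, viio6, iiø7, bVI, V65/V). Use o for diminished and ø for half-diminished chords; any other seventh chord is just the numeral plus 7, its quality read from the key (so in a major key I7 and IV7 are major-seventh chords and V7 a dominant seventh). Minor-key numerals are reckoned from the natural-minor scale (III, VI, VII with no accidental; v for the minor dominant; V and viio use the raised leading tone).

Stacked in thirds the chord is C-Eb-G: a minor triad on C.
C is the second degree of Bb minor. This is the minor supertonic, borrowed from the parallel major (the Dorian ii).

ii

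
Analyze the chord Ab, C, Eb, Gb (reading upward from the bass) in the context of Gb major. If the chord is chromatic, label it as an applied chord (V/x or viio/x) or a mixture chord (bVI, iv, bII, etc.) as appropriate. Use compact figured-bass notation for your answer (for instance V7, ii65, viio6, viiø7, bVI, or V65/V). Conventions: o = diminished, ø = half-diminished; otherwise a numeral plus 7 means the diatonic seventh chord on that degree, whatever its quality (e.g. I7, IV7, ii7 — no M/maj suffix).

V7/V

Stacked in thirds the chord is Ab-C-Eb-Gb: a dominant seventh chord on Ab.
Ab is not a diatonic chord root with this quality in Gb major, but it lies a perfect fifth above Db (V), so the chord functions as an applied dominant of V.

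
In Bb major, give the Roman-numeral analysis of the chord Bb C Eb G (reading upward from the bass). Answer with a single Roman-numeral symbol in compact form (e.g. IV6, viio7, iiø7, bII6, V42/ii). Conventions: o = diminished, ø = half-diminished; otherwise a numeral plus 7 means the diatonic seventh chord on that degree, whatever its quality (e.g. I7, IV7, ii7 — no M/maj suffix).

The pitches C-Eb-G-Bb form a minor seventh chord rooted on C.
In Bb major, C is the supertonic; the diatonic minor seventh chord there is ii7.
With Bb in the bass the chord is in third inversion, so the figured bass is 42.

ii42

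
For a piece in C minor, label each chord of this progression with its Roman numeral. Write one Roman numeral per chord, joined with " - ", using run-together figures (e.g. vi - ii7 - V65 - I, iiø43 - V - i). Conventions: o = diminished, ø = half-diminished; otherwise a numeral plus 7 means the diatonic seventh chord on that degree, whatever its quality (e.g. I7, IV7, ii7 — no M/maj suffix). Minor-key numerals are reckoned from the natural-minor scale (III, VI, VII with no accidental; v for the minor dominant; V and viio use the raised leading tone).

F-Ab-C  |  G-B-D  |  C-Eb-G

F-Ab-C has root F, degree 4 in C minor, so iv.
G-B-D: root G is the dominant; major triad there is V.
C-Eb-G: minor triad on C = scale degree 1 → i.

iv - V - i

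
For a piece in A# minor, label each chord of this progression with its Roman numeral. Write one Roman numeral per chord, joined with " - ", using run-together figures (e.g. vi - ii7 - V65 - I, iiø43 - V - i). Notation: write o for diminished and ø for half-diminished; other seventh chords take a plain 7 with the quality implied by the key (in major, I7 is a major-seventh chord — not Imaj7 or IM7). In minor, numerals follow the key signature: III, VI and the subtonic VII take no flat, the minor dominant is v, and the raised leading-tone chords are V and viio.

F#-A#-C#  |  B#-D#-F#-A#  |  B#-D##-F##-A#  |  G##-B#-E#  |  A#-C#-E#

VI - iiø7 - V7/V - V6 - i

F#-A#-C#: major triad on F# = scale degree 6 → VI.
B#-D#-F#-A# has root B#, degree 2 in A# minor, so iiø7.
B#-D##-F##-A# is the secondary dominant of V (dominant seventh chord on B#): V7/V.
G##-B#-E# has root E#, degree 5 in A# minor, so V6.
A#-C#-E#: root A# is the tonic; minor triad there is i.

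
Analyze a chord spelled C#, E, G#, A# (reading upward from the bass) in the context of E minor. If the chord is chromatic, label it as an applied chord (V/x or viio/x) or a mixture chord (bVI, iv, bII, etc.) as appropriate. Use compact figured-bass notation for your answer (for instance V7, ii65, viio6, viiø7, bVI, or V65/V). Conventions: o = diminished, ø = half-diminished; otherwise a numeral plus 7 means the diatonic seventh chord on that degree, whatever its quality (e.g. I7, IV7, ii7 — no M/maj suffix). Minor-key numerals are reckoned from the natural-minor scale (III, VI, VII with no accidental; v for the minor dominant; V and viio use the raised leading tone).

The pitches A#-C#-E-G# form a half-diminished seventh chord rooted on A#.
A# sits a half step below B (V in E minor); a diminished chord there is the applied leading-tone chord of V.
With C# in the bass the chord is in first inversion, so the figured bass is 65.

viiø65/V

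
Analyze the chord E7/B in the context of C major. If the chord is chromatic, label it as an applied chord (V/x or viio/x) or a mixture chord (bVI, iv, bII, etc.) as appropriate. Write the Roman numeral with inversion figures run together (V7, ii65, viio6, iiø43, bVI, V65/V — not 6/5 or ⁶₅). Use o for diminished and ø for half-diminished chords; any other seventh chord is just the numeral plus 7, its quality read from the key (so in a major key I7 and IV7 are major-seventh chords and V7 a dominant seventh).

V43/vi

Stacked in thirds the chord is E-G#-B-D: a dominant seventh chord on E.
E is not a diatonic chord root with this quality in C major, but it lies a perfect fifth above A (vi), so the chord functions as an applied dominant of vi.
With B in the bass the chord is in second inversion, so the figured bass is 43.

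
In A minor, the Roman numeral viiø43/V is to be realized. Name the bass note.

A

The applied chord viiø43/V is rooted on D#: D#-F#-A-C#.
The figure 43 means second inversion — the fifth is in the bass.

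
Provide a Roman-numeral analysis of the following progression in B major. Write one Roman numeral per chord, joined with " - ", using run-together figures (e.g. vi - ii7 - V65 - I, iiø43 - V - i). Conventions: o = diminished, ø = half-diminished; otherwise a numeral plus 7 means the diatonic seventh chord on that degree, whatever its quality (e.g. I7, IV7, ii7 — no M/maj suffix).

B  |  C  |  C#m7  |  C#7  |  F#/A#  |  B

B: root B is the tonic; major triad there is I.
C: C with this quality isn't in the key; a major triad on b2 is the Neapolitan chord, bII.
C#m7 has root C#, degree 2 in B major, so ii7.
C#7 is the secondary dominant of V (dominant seventh chord on C#): V7/V.
F#/A#: root F# is the dominant; major triad there is V6.
B has root B, degree 1 in B major, so I.

I - bII - ii7 - V7/V - V6 - I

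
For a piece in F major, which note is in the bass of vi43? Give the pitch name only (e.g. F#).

vi in F major has root D; the chord is D-F-A-C.
The figure 43 means second inversion — the fifth is in the bass.

A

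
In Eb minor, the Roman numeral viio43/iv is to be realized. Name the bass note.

The applied chord viio43/iv is rooted on G: G-Bb-Db-Fb.
The figure 43 means second inversion — the fifth is in the bass.

Db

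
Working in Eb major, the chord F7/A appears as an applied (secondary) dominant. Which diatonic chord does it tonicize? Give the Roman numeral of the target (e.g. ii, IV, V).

The chord is a dominant seventh chord on F.
A dominant resolves down a perfect fifth: F → Bb. In Eb major, Bb is scale degree 5, i.e. V.

V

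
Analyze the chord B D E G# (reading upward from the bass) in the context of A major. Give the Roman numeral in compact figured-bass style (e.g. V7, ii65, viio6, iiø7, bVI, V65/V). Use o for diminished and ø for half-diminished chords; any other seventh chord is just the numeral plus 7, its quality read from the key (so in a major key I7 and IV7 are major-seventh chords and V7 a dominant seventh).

Stacked in thirds the chord is E-G#-B-D: a dominant seventh chord on E.
In A major, E is the dominant; the diatonic dominant seventh chord there is V7.
With B in the bass the chord is in second inversion, so the figured bass is 43.

V43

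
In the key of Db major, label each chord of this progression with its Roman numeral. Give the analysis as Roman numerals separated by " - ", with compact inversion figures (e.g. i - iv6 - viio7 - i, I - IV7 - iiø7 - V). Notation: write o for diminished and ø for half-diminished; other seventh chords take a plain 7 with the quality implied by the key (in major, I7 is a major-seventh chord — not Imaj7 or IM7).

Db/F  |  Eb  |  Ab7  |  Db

I6 - V/V - V7 - I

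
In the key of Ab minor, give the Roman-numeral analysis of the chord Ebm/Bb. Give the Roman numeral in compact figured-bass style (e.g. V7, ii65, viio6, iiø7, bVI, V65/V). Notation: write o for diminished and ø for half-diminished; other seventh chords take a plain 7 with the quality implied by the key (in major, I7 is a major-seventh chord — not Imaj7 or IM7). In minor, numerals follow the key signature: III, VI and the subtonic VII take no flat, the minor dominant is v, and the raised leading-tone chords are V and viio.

v64

Stacked in thirds the chord is Eb-Gb-Bb: a minor triad on Eb.
Eb is scale degree 5 in Ab minor, and a minor triad on that degree is written v.
With Bb in the bass the chord is in second inversion, so the figured bass is 64.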